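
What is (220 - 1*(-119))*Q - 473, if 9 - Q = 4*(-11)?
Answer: 17494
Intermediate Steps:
Q = 53 (Q = 9 - 4*(-11) = 9 - 1*(-44) = 9 + 44 = 53)
(220 - 1*(-119))*Q - 473 = (220 - 1*(-119))*53 - 473 = (220 + 119)*53 - 473 = 339*53 - 473 = 17967 - 473 = 17494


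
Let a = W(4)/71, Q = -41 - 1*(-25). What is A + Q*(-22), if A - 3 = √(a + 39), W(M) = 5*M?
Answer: 355 + √198019/71 ≈ 361.27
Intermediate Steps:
Q = -16 (Q = -41 + 25 = -16)
a = 20/71 (a = (5*4)/71 = 20*(1/71) = 20/71 ≈ 0.28169)
A = 3 + √198019/71 (A = 3 + √(20/71 + 39) = 3 + √(2789/71) = 3 + √198019/71 ≈ 9.2675)
A + Q*(-22) = (3 + √198019/71) - 16*(-22) = (3 + √198019/71) + 352 = 355 + √198019/71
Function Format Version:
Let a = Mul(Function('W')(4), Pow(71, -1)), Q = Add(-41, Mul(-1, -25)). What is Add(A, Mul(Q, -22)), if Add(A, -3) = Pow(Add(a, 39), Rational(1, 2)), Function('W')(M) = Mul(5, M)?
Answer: Add(355, Mul(Rational(1, 71), Pow(198019, Rational(1, 2)))) ≈ 361.27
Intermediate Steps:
Q = -16 (Q = Add(-41, 25) = -16)
a = Rational(20, 71) (a = Mul(Mul(5, 4), Pow(71, -1)) = Mul(20, Rational(1, 71)) = Rational(20, 71) ≈ 0.28169)
A = Add(3, Mul(Rational(1, 71), Pow(198019, Rational(1, 2)))) (A = Add(3, Pow(Add(Rational(20, 71), 39), Rational(1, 2))) = Add(3, Pow(Rational(2789, 71), Rational(1, 2))) = Add(3, Mul(Rational(1, 71), Pow(198019, Rational(1, 2)))) ≈ 9.2675)
Add(A, Mul(Q, -22)) = Add(Add(3, Mul(Rational(1, 71), Pow(198019, Rational(1, 2)))), Mul(-16, -22)) = Add(Add(3, Mul(Rational(1, 71), Pow(198019, Rational(1, 2)))), 352) = Add(355, Mul(Rational(1, 71), Pow(198019, Rational(1, 2))))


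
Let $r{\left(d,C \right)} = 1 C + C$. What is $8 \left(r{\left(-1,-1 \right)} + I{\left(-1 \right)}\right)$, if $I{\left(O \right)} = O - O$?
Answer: $-16$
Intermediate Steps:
$I{\left(O \right)} = 0$
$r{\left(d,C \right)} = 2 C$ ($r{\left(d,C \right)} = C + C = 2 C$)
$8 \left(r{\left(-1,-1 \right)} + I{\left(-1 \right)}\right) = 8 \left(2 \left(-1\right) + 0\right) = 8 \left(-2 + 0\right) = 8 \left(-2\right) = -16$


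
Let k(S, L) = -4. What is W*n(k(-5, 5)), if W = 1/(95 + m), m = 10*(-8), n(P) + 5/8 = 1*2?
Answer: 11/120 ≈ 0.091667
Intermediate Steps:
n(P) = 11/8 (n(P) = -5/8 + 1*2 = -5/8 + 2 = 11/8)
m = -80
W = 1/15 (W = 1/(95 - 80) = 1/15 ≈ 0.066667)
W*n(k(-5, 5)) = (1/15)*(11/8) = 11/120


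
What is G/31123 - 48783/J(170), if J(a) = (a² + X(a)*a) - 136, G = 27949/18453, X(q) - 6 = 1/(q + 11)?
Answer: -5070871549019611/3096162367270206 ≈ -1.6378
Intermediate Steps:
X(q) = 6 + 1/(11 + q) (X(q) = 6 + 1/(q + 11) = 6 + 1/(11 + q))
G = 27949/18453 (G = 27949*(1/18453) = 27949/18453 ≈ 1.5146)
J(a) = -136 + a² + a*(67 + 6*a)/(11 + a) (J(a) = (a² + ((67 + 6*a)/(11 + a))*a) - 136 = (a² + a*(67 + 6*a)/(11 + a)) - 136 = -136 + a² + a*(67 + 6*a)/(11 + a))
G/31123 - 48783/J(170) = (27949/18453)/31123 - 48783*(11 + 170)/(-1496 + 170³ - 69*170 + 17*170²) = (27949/18453)*(1/31123) - 48783*181/(-1496 + 4913000 - 11730 + 17*28900) = 27949/574312719 - 48783*181/(-1496 + 4913000 - 11730 + 491300) = 27949/574312719 - 48783/((1/181)*5391074) = 27949/574312719 - 48783/5391074/181 = 27949/574312719 - 48783*181/5391074 = 27949/574312719 - 8829723/5391074 = -5070871549019611/3096162367270206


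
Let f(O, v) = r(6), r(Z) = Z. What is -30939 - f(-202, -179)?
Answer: -30945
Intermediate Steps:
f(O, v) = 6
-30939 - f(-202, -179) = -30939 - 1*6 = -30939 - 6 = -30945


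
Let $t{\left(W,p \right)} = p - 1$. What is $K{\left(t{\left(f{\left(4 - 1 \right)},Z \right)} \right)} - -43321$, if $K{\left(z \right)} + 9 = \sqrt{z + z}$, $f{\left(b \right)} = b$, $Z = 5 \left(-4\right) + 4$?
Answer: $43312 + i \sqrt{34} \approx 43312.0 + 5.831 i$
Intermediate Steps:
$Z = -16$ ($Z = -20 + 4 = -16$)
$t{\left(W,p \right)} = -1 + p$ ($t{\left(W,p \right)} = p - 1 = -1 + p$)
$K{\left(z \right)} = -9 + \sqrt{2} \sqrt{z}$ ($K{\left(z \right)} = -9 + \sqrt{z + z} = -9 + \sqrt{2 z} = -9 + \sqrt{2} \sqrt{z}$)
$K{\left(t{\left(f{\left(4 - 1 \right)},Z \right)} \right)} - -43321 = \left(-9 + \sqrt{2} \sqrt{-1 - 16}\right) - -43321 = \left(-9 + \sqrt{2} \sqrt{-17}\right) + 43321 = \left(-9 + \sqrt{2} i \sqrt{17}\right) + 43321 = \left(-9 + i \sqrt{34}\right) + 43321 = 43312 + i \sqrt{34}$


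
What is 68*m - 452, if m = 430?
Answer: 28788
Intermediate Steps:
68*m - 452 = 68*430 - 452 = 29240 - 452 = 28788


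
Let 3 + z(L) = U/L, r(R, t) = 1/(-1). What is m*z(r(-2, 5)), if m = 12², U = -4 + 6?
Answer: -720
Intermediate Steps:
U = 2
r(R, t) = -1 (r(R, t) = 1*(-1) = -1)
z(L) = -3 + 2/L
m = 144
m*z(r(-2, 5)) = 144*(-3 + 2/(-1)) = 144*(-3 + 2*(-1)) = 144*(-3 - 2) = 144*(-5) = -720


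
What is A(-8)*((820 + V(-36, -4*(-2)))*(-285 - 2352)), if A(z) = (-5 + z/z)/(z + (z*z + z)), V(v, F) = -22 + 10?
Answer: 177558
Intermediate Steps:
V(v, F) = -12
A(z) = -4/(z² + 2*z) (A(z) = (-5 + 1)/(z + (z² + z)) = -4/(z + (z + z²)) = -4/(z² + 2*z))
A(-8)*((820 + V(-36, -4*(-2)))*(-285 - 2352)) = (-4/(-8*(2 - 8)))*((820 - 12)*(-285 - 2352)) = (-4*(-⅛)/(-6))*(808*(-2637)) = -4*(-⅛)*(-⅙)*(-2130696) = -1/12*(-2130696) = 177558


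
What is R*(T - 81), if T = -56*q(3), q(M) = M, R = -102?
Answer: 25398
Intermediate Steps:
T = -168 (T = -56*3 = -168)
R*(T - 81) = -102*(-168 - 81) = -102*(-249) = 25398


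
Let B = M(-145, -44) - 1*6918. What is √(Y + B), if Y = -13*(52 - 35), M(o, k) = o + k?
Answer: 4*I*√458 ≈ 85.604*I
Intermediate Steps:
M(o, k) = k + o
Y = -221 (Y = -13*17 = -221)
B = -7107 (B = (-44 - 145) - 1*6918 = -189 - 6918 = -7107)
√(Y + B) = √(-221 - 7107) = √(-7328) = 4*I*√458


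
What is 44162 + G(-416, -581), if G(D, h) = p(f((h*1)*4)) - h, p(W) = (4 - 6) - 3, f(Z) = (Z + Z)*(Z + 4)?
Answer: 44738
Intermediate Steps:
f(Z) = 2*Z*(4 + Z) (f(Z) = (2*Z)*(4 + Z) = 2*Z*(4 + Z))
p(W) = -5 (p(W) = -2 - 3 = -5)
G(D, h) = -5 - h
44162 + G(-416, -581) = 44162 + (-5 - 1*(-581)) = 44162 + (-5 + 581) = 44162 + 576 = 44738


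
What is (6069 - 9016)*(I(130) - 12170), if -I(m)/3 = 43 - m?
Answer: 35095823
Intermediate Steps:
I(m) = -129 + 3*m (I(m) = -3*(43 - m) = -129 + 3*m)
(6069 - 9016)*(I(130) - 12170) = (6069 - 9016)*((-129 + 3*130) - 12170) = -2947*((-129 + 390) - 12170) = -2947*(261 - 12170) = -2947*(-11909) = 35095823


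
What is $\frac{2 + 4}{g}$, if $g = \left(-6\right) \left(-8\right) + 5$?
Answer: $\frac{6}{53} \approx 0.11321$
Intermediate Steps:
$g = 53$ ($g = 48 + 5 = 53$)
$\frac{2 + 4}{g} = \frac{2 + 4}{53} = 6 \cdot \frac{1}{53} = \frac{6}{53}$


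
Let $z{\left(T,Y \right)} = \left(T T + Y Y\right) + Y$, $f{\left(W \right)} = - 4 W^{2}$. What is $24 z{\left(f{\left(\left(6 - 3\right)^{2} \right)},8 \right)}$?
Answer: $2521152$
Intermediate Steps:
$z{\left(T,Y \right)} = Y + T^{2} + Y^{2}$ ($z{\left(T,Y \right)} = \left(T^{2} + Y^{2}\right) + Y = Y + T^{2} + Y^{2}$)
$24 z{\left(f{\left(\left(6 - 3\right)^{2} \right)},8 \right)} = 24 \left(8 + \left(- 4 \left(\left(6 - 3\right)^{2}\right)^{2}\right)^{2} + 8^{2}\right) = 24 \left(8 + \left(- 4 \left(3^{2}\right)^{2}\right)^{2} + 64\right) = 24 \left(8 + \left(- 4 \cdot 9^{2}\right)^{2} + 64\right) = 24 \left(8 + \left(\left(-4\right) 81\right)^{2} + 64\right) = 24 \left(8 + \left(-324\right)^{2} + 64\right) = 24 \left(8 + 104976 + 64\right) = 24 \cdot 105048 = 2521152$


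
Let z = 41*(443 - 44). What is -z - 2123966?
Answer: -2140325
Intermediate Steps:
z = 16359 (z = 41*399 = 16359)
-z - 2123966 = -1*16359 - 2123966 = -16359 - 2123966 = -2140325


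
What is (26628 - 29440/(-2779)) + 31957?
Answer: 162837155/2779 ≈ 58596.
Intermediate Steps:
(26628 - 29440/(-2779)) + 31957 = (26628 - 29440*(-1/2779)) + 31957 = (26628 + 29440/2779) + 31957 = 74028652/2779 + 31957 = 162837155/2779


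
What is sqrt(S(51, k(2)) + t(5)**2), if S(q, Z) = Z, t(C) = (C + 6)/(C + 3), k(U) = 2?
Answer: sqrt(249)/8 ≈ 1.9725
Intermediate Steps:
t(C) = (6 + C)/(3 + C)
sqrt(S(51, k(2)) + t(5)**2) = sqrt(2 + ((6 + 5)/(3 + 5))**2) = sqrt(2 + (11/8)**2) = sqrt(2 + 121/64) = sqrt(249/64) = sqrt(249)/8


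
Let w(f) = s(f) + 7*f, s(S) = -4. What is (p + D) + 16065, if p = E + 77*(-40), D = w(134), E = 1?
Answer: 13920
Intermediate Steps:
w(f) = -4 + 7*f
D = 934 (D = -4 + 7*134 = -4 + 938 = 934)
p = -3079 (p = 1 + 77*(-40) = 1 - 3080 = -3079)
(p + D) + 16065 = (-3079 + 934) + 16065 = -2145 + 16065 = 13920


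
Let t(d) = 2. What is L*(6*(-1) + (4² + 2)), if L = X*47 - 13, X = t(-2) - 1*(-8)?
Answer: 5484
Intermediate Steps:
X = 10 (X = 2 - 1*(-8) = 2 + 8 = 10)
L = 457 (L = 10*47 - 13 = 470 - 13 = 457)
L*(6*(-1) + (4² + 2)) = 457*(6*(-1) + (4² + 2)) = 457*(-6 + (16 + 2)) = 457*(-6 + 18) = 457*12 = 5484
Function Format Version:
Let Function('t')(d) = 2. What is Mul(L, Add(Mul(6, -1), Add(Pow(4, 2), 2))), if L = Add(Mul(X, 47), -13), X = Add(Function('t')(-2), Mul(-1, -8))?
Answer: 5484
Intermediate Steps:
X = 10 (X = Add(2, Mul(-1, -8)) = Add(2, 8) = 10)
L = 457 (L = Add(Mul(10, 47), -13) = Add(470, -13) = 457)
Mul(L, Add(Mul(6, -1), Add(Pow(4, 2), 2))) = Mul(457, Add(Mul(6, -1), Add(Pow(4, 2), 2))) = Mul(457, Add(-6, Add(16, 2))) = Mul(457, Add(-6, 18)) = Mul(457, 12) = 5484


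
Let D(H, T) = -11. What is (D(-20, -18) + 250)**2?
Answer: 57121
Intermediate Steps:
(D(-20, -18) + 250)**2 = (-11 + 250)**2 = 239**2 = 57121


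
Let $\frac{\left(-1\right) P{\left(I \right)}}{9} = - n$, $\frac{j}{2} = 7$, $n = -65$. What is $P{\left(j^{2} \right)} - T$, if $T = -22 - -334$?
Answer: $-897$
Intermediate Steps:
$j = 14$ ($j = 2 \cdot 7 = 14$)
$P{\left(I \right)} = -585$ ($P{\left(I \right)} = - 9 \left(\left(-1\right) \left(-65\right)\right) = \left(-9\right) 65 = -585$)
$T = 312$ ($T = -22 + 334 = 312$)
$P{\left(j^{2} \right)} - T = -585 - 312 = -897$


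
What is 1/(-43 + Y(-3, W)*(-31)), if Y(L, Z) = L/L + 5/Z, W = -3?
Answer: -3/67 ≈ -0.044776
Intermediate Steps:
Y(L, Z) = 1 + 5/Z
1/(-43 + Y(-3, W)*(-31)) = 1/(-43 + ((5 - 3)/(-3))*(-31)) = 1/(-43 - 1/3*2*(-31)) = 1/(-43 - 2/3*(-31)) = 1/(-43 + 62/3) = 1/(-67/3) = -3/67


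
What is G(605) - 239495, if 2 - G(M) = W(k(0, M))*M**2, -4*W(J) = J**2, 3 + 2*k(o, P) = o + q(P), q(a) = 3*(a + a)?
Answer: 4815102260337/16 ≈ 3.0094e+11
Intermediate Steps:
q(a) = 6*a (q(a) = 3*(2*a) = 6*a)
k(o, P) = -3/2 + o/2 + 3*P (k(o, P) = -3/2 + (o + 6*P)/2 = -3/2 + (o/2 + 3*P) = -3/2 + o/2 + 3*P)
W(J) = -J**2/4
G(M) = 2 + M**2*(-3/2 + 3*M)**2/4 (G(M) = 2 - (-(-3/2 + (1/2)*0 + 3*M)**2/4)*M**2 = 2 - (-(-3/2 + 0 + 3*M)**2/4)*M**2 = 2 - (-(-3/2 + 3*M)**2/4)*M**2 = 2 - (-1)*M**2*(-3/2 + 3*M)**2/4 = 2 + M**2*(-3/2 + 3*M)**2/4)
G(605) - 239495 = (2 + (9/16)*605**2*(-1 + 2*605)**2) - 239495 = (2 + (9/16)*366025*(-1 + 1210)**2) - 239495 = (2 + (9/16)*366025*1209**2) - 239495 = (2 + (9/16)*366025*1461681) - 239495 = (2 + 4815106092225/16) - 239495 = 4815106092257/16 - 239495 = 4815102260337/16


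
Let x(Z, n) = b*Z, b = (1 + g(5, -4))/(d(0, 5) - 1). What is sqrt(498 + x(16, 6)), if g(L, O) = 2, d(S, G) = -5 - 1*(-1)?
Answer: sqrt(12210)/5 ≈ 22.100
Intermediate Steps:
d(S, G) = -4 (d(S, G) = -5 + 1 = -4)
b = -3/5 (b = (1 + 2)/(-4 - 1) = 3/(-5) = 3*(-1/5) = -3/5 ≈ -0.60000)
x(Z, n) = -3*Z/5
sqrt(498 + x(16, 6)) = sqrt(498 - 3/5*16) = sqrt(498 - 48/5) = sqrt(2442/5) = sqrt(12210)/5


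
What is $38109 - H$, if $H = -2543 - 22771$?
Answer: $63423$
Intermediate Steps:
$H = -25314$ ($H = -2543 - 22771 = -25314$)
$38109 - H = 38109 - -25314 = 38109 + 25314 = 63423$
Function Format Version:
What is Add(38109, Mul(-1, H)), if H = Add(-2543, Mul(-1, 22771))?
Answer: 63423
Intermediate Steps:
H = -25314 (H = Add(-2543, -22771) = -25314)
Add(38109, Mul(-1, H)) = Add(38109, Mul(-1, -25314)) = Add(38109, 25314) = 63423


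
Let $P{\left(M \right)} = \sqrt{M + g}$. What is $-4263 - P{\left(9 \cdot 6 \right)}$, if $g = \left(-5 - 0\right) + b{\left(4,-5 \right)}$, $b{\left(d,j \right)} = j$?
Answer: $-4263 - 2 \sqrt{11} \approx -4269.6$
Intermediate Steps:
$g = -10$ ($g = \left(-5 - 0\right) - 5 = \left(-5 + 0\right) - 5 = -5 - 5 = -10$)
$P{\left(M \right)} = \sqrt{-10 + M}$ ($P{\left(M \right)} = \sqrt{M - 10} = \sqrt{-10 + M}$)
$-4263 - P{\left(9 \cdot 6 \right)} = -4263 - \sqrt{-10 + 9 \cdot 6} = -4263 - \sqrt{-10 + 54} = -4263 - \sqrt{44} = -4263 - 2 \sqrt{11}$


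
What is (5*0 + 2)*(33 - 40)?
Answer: -14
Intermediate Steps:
(5*0 + 2)*(33 - 40) = (0 + 2)*(-7) = 2*(-7) = -14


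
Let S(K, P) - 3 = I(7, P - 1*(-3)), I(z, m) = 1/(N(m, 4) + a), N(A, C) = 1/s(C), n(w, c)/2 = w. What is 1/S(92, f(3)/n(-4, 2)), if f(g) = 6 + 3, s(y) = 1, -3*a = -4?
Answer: 7/24 ≈ 0.29167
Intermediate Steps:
n(w, c) = 2*w
a = 4/3 (a = -⅓*(-4) = 4/3 ≈ 1.3333)
N(A, C) = 1 (N(A, C) = 1/1 = 1)
f(g) = 9
I(z, m) = 3/7 (I(z, m) = 1/(1 + 4/3) = 1/(7/3) = 3/7)
S(K, P) = 24/7 (S(K, P) = 3 + 3/7 = 24/7)
1/S(92, f(3)/n(-4, 2)) = 1/(24/7) = 7/24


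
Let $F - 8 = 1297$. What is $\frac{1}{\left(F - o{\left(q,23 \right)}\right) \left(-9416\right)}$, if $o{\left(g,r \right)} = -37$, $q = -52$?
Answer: $- \frac{1}{12636272} \approx -7.9137 \cdot 10^{-8}$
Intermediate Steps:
$F = 1305$ ($F = 8 + 1297 = 1305$)
$\frac{1}{\left(F - o{\left(q,23 \right)}\right) \left(-9416\right)} = \frac{1}{\left(1305 - -37\right) \left(-9416\right)} = \frac{1}{1305 + 37} \left(- \frac{1}{9416}\right) = \frac{1}{1342} \left(- \frac{1}{9416}\right) = - \frac{1}{12636272}$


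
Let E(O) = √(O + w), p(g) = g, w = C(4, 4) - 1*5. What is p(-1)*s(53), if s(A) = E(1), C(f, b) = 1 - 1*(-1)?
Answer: -I*√2 ≈ -1.4142*I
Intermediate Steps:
C(f, b) = 2 (C(f, b) = 1 + 1 = 2)
w = -3 (w = 2 - 1*5 = 2 - 5 = -3)
E(O) = √(-3 + O) (E(O) = √(O - 3) = √(-3 + O))
s(A) = I*√2 (s(A) = √(-3 + 1) = √(-2) = I*√2)
p(-1)*s(53) = -I*√2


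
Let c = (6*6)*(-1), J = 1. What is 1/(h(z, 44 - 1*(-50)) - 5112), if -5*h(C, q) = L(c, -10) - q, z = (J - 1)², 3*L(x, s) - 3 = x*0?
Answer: -5/25467 ≈ -0.00019633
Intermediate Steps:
c = -36 (c = 36*(-1) = -36)
L(x, s) = 1 (L(x, s) = 1 + (x*0)/3 = 1 + (⅓)*0 = 1 + 0 = 1)
z = 0 (z = (1 - 1)² = 0² = 0)
h(C, q) = -⅕ + q/5 (h(C, q) = -(1 - q)/5 = -⅕ + q/5)
1/(h(z, 44 - 1*(-50)) - 5112) = 1/((-⅕ + (44 - 1*(-50))/5) - 5112) = 1/((-⅕ + (44 + 50)/5) - 5112) = 1/((-⅕ + (⅕)*94) - 5112) = 1/((-⅕ + 94/5) - 5112) = 1/(93/5 - 5112) = 1/(-25467/5) = -5/25467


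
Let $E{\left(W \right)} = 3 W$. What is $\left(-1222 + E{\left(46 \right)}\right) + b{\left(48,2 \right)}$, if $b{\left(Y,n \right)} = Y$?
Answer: $-1036$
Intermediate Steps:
$\left(-1222 + E{\left(46 \right)}\right) + b{\left(48,2 \right)} = \left(-1222 + 3 \cdot 46\right) + 48 = \left(-1222 + 138\right) + 48 = -1084 + 48 = -1036$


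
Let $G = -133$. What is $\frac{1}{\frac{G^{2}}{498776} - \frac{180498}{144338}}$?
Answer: $- \frac{35996165144}{43737437783} \approx -0.82301$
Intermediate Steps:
$\frac{1}{\frac{G^{2}}{498776} - \frac{180498}{144338}} = \frac{1}{\frac{\left(-133\right)^{2}}{498776} - \frac{180498}{144338}} = \frac{1}{17689 \cdot \frac{1}{498776} - \frac{90249}{72169}} = \frac{1}{\frac{17689}{498776} - \frac{90249}{72169}} = \frac{1}{- \frac{43737437783}{35996165144}} = - \frac{35996165144}{43737437783}$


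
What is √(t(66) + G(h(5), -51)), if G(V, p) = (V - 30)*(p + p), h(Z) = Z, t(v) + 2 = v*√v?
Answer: √(2548 + 66*√66) ≈ 55.535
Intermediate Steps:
t(v) = -2 + v^(3/2) (t(v) = -2 + v*√v = -2 + v^(3/2))
G(V, p) = 2*p*(-30 + V) (G(V, p) = (-30 + V)*(2*p) = 2*p*(-30 + V))
√(t(66) + G(h(5), -51)) = √((-2 + 66^(3/2)) + 2*(-51)*(-30 + 5)) = √((-2 + 66*√66) + 2*(-51)*(-25)) = √((-2 + 66*√66) + 2550) = √(2548 + 66*√66)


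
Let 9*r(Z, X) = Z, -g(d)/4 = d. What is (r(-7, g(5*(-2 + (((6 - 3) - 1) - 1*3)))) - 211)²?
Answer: 3632836/81 ≈ 44850.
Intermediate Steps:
g(d) = -4*d
r(Z, X) = Z/9
(r(-7, g(5*(-2 + (((6 - 3) - 1) - 1*3)))) - 211)² = ((⅑)*(-7) - 211)² = (-7/9 - 211)² = (-1906/9)² = 3632836/81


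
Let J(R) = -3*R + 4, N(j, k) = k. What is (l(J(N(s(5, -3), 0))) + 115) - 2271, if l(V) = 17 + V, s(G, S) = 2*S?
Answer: -2135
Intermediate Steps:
J(R) = 4 - 3*R
(l(J(N(s(5, -3), 0))) + 115) - 2271 = ((17 + (4 - 3*0)) + 115) - 2271 = ((17 + (4 + 0)) + 115) - 2271 = ((17 + 4) + 115) - 2271 = (21 + 115) - 2271 = 136 - 2271 = -2135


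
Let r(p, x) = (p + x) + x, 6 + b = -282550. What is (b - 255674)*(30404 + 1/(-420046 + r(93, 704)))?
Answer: -456614316266878/27903 ≈ -1.6364e+10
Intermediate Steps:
b = -282556 (b = -6 - 282550 = -282556)
r(p, x) = p + 2*x
(b - 255674)*(30404 + 1/(-420046 + r(93, 704))) = (-282556 - 255674)*(30404 + 1/(-420046 + (93 + 2*704))) = -538230*(30404 + 1/(-420046 + (93 + 1408))) = -538230*(30404 + 1/(-420046 + 1501)) = -538230*(30404 + 1/(-418545)) = -538230*(30404 - 1/418545) = -538230*12725442179/418545 = -456614316266878/27903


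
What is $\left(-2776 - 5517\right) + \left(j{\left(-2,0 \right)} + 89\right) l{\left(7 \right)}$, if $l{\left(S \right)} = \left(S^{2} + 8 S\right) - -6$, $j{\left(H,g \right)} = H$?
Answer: $1364$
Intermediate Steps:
$l{\left(S \right)} = 6 + S^{2} + 8 S$ ($l{\left(S \right)} = \left(S^{2} + 8 S\right) + 6 = 6 + S^{2} + 8 S$)
$\left(-2776 - 5517\right) + \left(j{\left(-2,0 \right)} + 89\right) l{\left(7 \right)} = \left(-2776 - 5517\right) + \left(-2 + 89\right) \left(6 + 7^{2} + 8 \cdot 7\right) = -8293 + 87 \left(6 + 49 + 56\right) = -8293 + 87 \cdot 111 = -8293 + 9657 = 1364$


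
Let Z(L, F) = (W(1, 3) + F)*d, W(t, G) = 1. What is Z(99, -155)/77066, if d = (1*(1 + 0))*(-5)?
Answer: 35/3503 ≈ 0.0099914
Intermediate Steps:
d = -5 (d = (1*1)*(-5) = 1*(-5) = -5)
Z(L, F) = -5 - 5*F (Z(L, F) = (1 + F)*(-5) = -5 - 5*F)
Z(99, -155)/77066 = (-5 - 5*(-155))/77066 = (-5 + 775)*(1/77066) = 770*(1/77066) = 35/3503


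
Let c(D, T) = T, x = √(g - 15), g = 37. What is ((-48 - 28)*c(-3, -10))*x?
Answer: 760*√22 ≈ 3564.7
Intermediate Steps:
x = √22 (x = √(37 - 15) = √22 ≈ 4.6904)
((-48 - 28)*c(-3, -10))*x = ((-48 - 28)*(-10))*√22 = (-76*(-10))*√22 = 760*√22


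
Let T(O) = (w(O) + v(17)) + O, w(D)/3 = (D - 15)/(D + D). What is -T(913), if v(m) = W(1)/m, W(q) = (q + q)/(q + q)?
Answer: -14194485/15521 ≈ -914.53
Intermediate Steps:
W(q) = 1 (W(q) = (2*q)/((2*q)) = (2*q)*(1/(2*q)) = 1)
v(m) = 1/m
w(D) = 3*(-15 + D)/(2*D) (w(D) = 3*((D - 15)/(D + D)) = 3*((-15 + D)/((2*D))) = 3*((-15 + D)*(1/(2*D))) = 3*((-15 + D)/(2*D)) = 3*(-15 + D)/(2*D))
T(O) = 1/17 + O + 3*(-15 + O)/(2*O) (T(O) = (3*(-15 + O)/(2*O) + 1/17) + O = (1/17 + 3*(-15 + O)/(2*O)) + O = 1/17 + O + 3*(-15 + O)/(2*O))
-T(913) = -(53/34 + 913 - 45/2/913) = -(53/34 + 913 - 45/2*1/913) = -(53/34 + 913 - 45/1826) = -1*14194485/15521 = -14194485/15521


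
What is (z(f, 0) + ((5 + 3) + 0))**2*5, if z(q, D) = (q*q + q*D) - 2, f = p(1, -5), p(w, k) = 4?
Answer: 2420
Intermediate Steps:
f = 4
z(q, D) = -2 + q**2 + D*q (z(q, D) = (q**2 + D*q) - 2 = -2 + q**2 + D*q)
(z(f, 0) + ((5 + 3) + 0))**2*5 = ((-2 + 4**2 + 0*4) + ((5 + 3) + 0))**2*5 = ((-2 + 16 + 0) + (8 + 0))**2*5 = (14 + 8)**2*5 = 22**2*5 = 484*5 = 2420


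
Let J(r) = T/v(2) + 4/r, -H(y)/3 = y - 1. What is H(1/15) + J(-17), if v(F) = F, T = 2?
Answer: 303/85 ≈ 3.5647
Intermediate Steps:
H(y) = 3 - 3*y (H(y) = -3*(y - 1) = -3*(-1 + y) = 3 - 3*y)
J(r) = 1 + 4/r (J(r) = 2/2 + 4/r = 2*(1/2) + 4/r = 1 + 4/r)
H(1/15) + J(-17) = (3 - 3/15) + (4 - 17)/(-17) = (3 - 3*1/15) - 1/17*(-13) = (3 - 1/5) + 13/17 = 14/5 + 13/17 = 303/85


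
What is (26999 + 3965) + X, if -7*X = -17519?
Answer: 234267/7 ≈ 33467.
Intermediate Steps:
X = 17519/7 (X = -1/7*(-17519) = 17519/7 ≈ 2502.7)
(26999 + 3965) + X = (26999 + 3965) + 17519/7 = 30964 + 17519/7 = 234267/7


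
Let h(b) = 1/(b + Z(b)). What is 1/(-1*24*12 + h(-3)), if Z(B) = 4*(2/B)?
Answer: -17/4899 ≈ -0.0034701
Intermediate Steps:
Z(B) = 8/B
h(b) = 1/(b + 8/b)
1/(-1*24*12 + h(-3)) = 1/(-1*24*12 - 3/(8 + (-3)²)) = 1/(-24*12 - 3/(8 + 9)) = 1/(-288 - 3/17) = 1/(-4899/17) = -17/4899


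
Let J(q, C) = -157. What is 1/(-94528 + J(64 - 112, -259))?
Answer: -1/94685 ≈ -1.0561e-5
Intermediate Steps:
1/(-94528 + J(64 - 112, -259)) = 1/(-94528 - 157) = 1/(-94685) = -1/94685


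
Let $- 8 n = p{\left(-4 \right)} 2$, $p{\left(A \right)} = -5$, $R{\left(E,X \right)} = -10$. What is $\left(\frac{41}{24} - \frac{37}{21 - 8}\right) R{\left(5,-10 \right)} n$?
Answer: $\frac{8875}{624} \approx 14.223$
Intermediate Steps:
$n = \frac{5}{4}$ ($n = - \frac{\left(-5\right) 2}{8} = \left(- \frac{1}{8}\right) \left(-10\right) = \frac{5}{4} \approx 1.25$)
$\left(\frac{41}{24} - \frac{37}{21 - 8}\right) R{\left(5,-10 \right)} n = \left(\frac{41}{24} - \frac{37}{21 - 8}\right) \left(-10\right) \frac{5}{4} = \left(41 \cdot \frac{1}{24} - \frac{37}{21 - 8}\right) \left(-10\right) \frac{5}{4} = \left(\frac{41}{24} - \frac{37}{13}\right) \left(-10\right) \frac{5}{4} = \left(- \frac{355}{312}\right) \left(-10\right) \frac{5}{4} = \frac{1775}{156} \cdot \frac{5}{4} = \frac{8875}{624}$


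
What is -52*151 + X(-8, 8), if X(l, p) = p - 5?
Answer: -7849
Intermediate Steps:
X(l, p) = -5 + p
-52*151 + X(-8, 8) = -52*151 + (-5 + 8) = -7852 + 3 = -7849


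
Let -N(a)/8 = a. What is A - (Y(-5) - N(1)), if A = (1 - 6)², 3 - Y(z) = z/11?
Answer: 149/11 ≈ 13.545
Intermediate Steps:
N(a) = -8*a
Y(z) = 3 - z/11
A = 25 (A = (-5)² = 25)
A - (Y(-5) - N(1)) = 25 - ((3 - 1/11*(-5)) - (-8)) = 25 - ((3 + 5/11) - 1*(-8)) = 25 - (38/11 + 8) = 25 - 1*126/11 = 25 - 126/11 = 149/11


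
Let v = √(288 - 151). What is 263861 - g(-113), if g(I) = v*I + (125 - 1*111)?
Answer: 263847 + 113*√137 ≈ 2.6517e+5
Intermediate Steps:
v = √137 ≈ 11.705
g(I) = 14 + I*√137 (g(I) = √137*I + (125 - 1*111) = I*√137 + (125 - 111) = I*√137 + 14 = 14 + I*√137)
263861 - g(-113) = 263861 - (14 - 113*√137) = 263861 + (-14 + 113*√137) = 263847 + 113*√137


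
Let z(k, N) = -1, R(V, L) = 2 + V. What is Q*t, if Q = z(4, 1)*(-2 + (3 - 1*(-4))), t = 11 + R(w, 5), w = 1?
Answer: -70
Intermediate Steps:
t = 14 (t = 11 + (2 + 1) = 11 + 3 = 14)
Q = -5 (Q = -(-2 + (3 - 1*(-4))) = -(-2 + (3 + 4)) = -(-2 + 7) = -1*5 = -5)
Q*t = -5*14 = -70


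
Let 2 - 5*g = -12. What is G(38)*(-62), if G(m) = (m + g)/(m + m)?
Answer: -3162/95 ≈ -33.284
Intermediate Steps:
g = 14/5 (g = ⅖ - ⅕*(-12) = ⅖ + 12/5 = 14/5 ≈ 2.8000)
G(m) = (14/5 + m)/(2*m) (G(m) = (m + 14/5)/(m + m) = (14/5 + m)/((2*m)) = (14/5 + m)*(1/(2*m)) = (14/5 + m)/(2*m))
G(38)*(-62) = ((⅒)*(14 + 5*38)/38)*(-62) = ((⅒)*(1/38)*(14 + 190))*(-62) = ((⅒)*(1/38)*204)*(-62) = (51/95)*(-62) = -3162/95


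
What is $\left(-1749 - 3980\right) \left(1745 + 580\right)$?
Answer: $-13319925$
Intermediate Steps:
$\left(-1749 - 3980\right) \left(1745 + 580\right) = \left(-5729\right) 2325 = -13319925$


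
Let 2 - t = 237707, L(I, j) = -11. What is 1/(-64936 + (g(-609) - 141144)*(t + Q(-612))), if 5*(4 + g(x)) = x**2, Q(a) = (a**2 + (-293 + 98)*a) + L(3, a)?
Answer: -5/85780484992 ≈ -5.8288e-11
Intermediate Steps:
t = -237705 (t = 2 - 1*237707 = 2 - 237707 = -237705)
Q(a) = -11 + a**2 - 195*a (Q(a) = (a**2 + (-293 + 98)*a) - 11 = (a**2 - 195*a) - 11 = -11 + a**2 - 195*a)
g(x) = -4 + x**2/5
1/(-64936 + (g(-609) - 141144)*(t + Q(-612))) = 1/(-64936 + ((-4 + (1/5)*(-609)**2) - 141144)*(-237705 + (-11 + (-612)**2 - 195*(-612)))) = 1/(-64936 + ((-4 + (1/5)*370881) - 141144)*(-237705 + (-11 + 374544 + 119340))) = 1/(-64936 + ((-4 + 370881/5) - 141144)*(-237705 + 493873)) = 1/(-64936 + (370861/5 - 141144)*256168) = 1/(-64936 - 334859/5*256168) = 1/(-64936 - 85780160312/5) = 1/(-85780484992/5) = -5/85780484992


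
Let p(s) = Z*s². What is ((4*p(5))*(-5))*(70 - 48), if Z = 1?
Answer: -11000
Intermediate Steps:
p(s) = s² (p(s) = 1*s² = s²)
((4*p(5))*(-5))*(70 - 48) = ((4*5²)*(-5))*(70 - 48) = ((4*25)*(-5))*22 = (100*(-5))*22 = -500*22 = -11000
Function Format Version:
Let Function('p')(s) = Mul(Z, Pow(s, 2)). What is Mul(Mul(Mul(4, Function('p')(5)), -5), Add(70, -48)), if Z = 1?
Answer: -11000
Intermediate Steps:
Function('p')(s) = Pow(s, 2) (Function('p')(s) = Mul(1, Pow(s, 2)) = Pow(s, 2))
Mul(Mul(Mul(4, Function('p')(5)), -5), Add(70, -48)) = Mul(Mul(Mul(4, Pow(5, 2)), -5), Add(70, -48)) = Mul(Mul(Mul(4, 25), -5), 22) = Mul(Mul(100, -5), 22) = Mul(-500, 22) = -11000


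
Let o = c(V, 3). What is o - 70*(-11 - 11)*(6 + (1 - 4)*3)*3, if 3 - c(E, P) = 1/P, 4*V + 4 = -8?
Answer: -41572/3 ≈ -13857.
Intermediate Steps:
V = -3 (V = -1 + (¼)*(-8) = -1 - 2 = -3)
c(E, P) = 3 - 1/P
o = 8/3 (o = 3 - 1/3 = 3 - 1*⅓ = 3 - ⅓ = 8/3 ≈ 2.6667)
o - 70*(-11 - 11)*(6 + (1 - 4)*3)*3 = 8/3 - 70*(-11 - 11)*(6 + (1 - 4)*3)*3 = 8/3 - 70*(-22*(6 - 3*3))*3 = 8/3 - 70*(-22*(6 - 9))*3 = 8/3 - 70*(-22*(-3))*3 = 8/3 - 4620*3 = 8/3 - 70*198 = 8/3 - 13860 = -41572/3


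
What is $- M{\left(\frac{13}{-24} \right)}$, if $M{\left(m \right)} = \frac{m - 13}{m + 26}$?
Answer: $\frac{25}{47} \approx 0.53191$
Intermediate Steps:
$M{\left(m \right)} = \frac{-13 + m}{26 + m}$
$- M{\left(\frac{13}{-24} \right)} = - \frac{-13 + \frac{13}{-24}}{26 + \frac{13}{-24}} = - \frac{-13 + 13 \left(- \frac{1}{24}\right)}{26 + 13 \left(- \frac{1}{24}\right)} = - \frac{-13 - \frac{13}{24}}{26 - \frac{13}{24}} = - \frac{-325}{\frac{611}{24} \cdot 24} = - \frac{24 \left(-325\right)}{611 \cdot 24} = \left(-1\right) \left(- \frac{25}{47}\right) = \frac{25}{47}$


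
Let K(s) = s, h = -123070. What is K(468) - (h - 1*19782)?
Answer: 143320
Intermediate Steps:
K(468) - (h - 1*19782) = 468 - (-123070 - 1*19782) = 468 - (-123070 - 19782) = 468 - 1*(-142852) = 468 + 142852 = 143320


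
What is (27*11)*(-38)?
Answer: -11286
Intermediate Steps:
(27*11)*(-38) = 297*(-38) = -11286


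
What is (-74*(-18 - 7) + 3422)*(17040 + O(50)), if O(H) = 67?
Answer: 90188104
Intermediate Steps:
(-74*(-18 - 7) + 3422)*(17040 + O(50)) = (-74*(-18 - 7) + 3422)*(17040 + 67) = (-74*(-25) + 3422)*17107 = (1850 + 3422)*17107 = 5272*17107 = 90188104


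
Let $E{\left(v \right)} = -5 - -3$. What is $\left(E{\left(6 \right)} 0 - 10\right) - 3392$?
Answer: $-3402$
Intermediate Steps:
$E{\left(v \right)} = -2$ ($E{\left(v \right)} = -5 + 3 = -2$)
$\left(E{\left(6 \right)} 0 - 10\right) - 3392 = \left(\left(-2\right) 0 - 10\right) - 3392 = \left(0 - 10\right) - 3392 = -10 - 3392 = -3402$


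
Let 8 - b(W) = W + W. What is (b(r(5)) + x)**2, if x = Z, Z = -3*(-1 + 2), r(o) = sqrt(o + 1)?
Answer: 49 - 20*sqrt(6) ≈ 0.010205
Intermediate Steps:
r(o) = sqrt(1 + o)
Z = -3 (Z = -3*1 = -3)
b(W) = 8 - 2*W (b(W) = 8 - (W + W) = 8 - 2*W)
x = -3
(b(r(5)) + x)**2 = ((8 - 2*sqrt(1 + 5)) - 3)**2 = ((8 - 2*sqrt(6)) - 3)**2 = (5 - 2*sqrt(6))**2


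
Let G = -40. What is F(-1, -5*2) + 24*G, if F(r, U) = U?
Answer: -970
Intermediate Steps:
F(-1, -5*2) + 24*G = -5*2 + 24*(-40) = -10 - 960 = -970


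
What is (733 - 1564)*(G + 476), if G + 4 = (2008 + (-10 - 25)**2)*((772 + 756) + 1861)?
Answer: -9105357579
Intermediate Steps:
G = 10956633 (G = -4 + (2008 + (-10 - 25)**2)*((772 + 756) + 1861) = -4 + (2008 + (-35)**2)*(1528 + 1861) = -4 + (2008 + 1225)*3389 = -4 + 3233*3389 = -4 + 10956637 = 10956633)
(733 - 1564)*(G + 476) = (733 - 1564)*(10956633 + 476) = -831*10957109 = -9105357579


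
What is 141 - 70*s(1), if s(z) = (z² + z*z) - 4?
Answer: 281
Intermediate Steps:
s(z) = -4 + 2*z² (s(z) = (z² + z²) - 4 = 2*z² - 4 = -4 + 2*z²)
141 - 70*s(1) = 141 - 70*(-4 + 2*1²) = 141 - 70*(-4 + 2*1) = 141 - 70*(-4 + 2) = 141 - 70*(-2) = 141 + 140 = 281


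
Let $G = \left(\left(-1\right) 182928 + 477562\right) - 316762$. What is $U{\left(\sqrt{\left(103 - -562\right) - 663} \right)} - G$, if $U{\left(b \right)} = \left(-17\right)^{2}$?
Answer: $22417$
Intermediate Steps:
$G = -22128$ ($G = \left(-182928 + 477562\right) - 316762 = 294634 - 316762 = -22128$)
$U{\left(b \right)} = 289$
$U{\left(\sqrt{\left(103 - -562\right) - 663} \right)} - G = 289 - -22128 = 289 + 22128 = 22417$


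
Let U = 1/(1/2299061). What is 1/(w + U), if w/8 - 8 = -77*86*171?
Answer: -1/6759771 ≈ -1.4793e-7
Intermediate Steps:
U = 2299061 (U = 1/(1/2299061) = 2299061)
w = -9058832 (w = 64 + 8*(-77*86*171) = 64 + 8*(-6622*171) = 64 + 8*(-1132362) = 64 - 9058896 = -9058832)
1/(w + U) = 1/(-9058832 + 2299061) = 1/(-6759771) = -1/6759771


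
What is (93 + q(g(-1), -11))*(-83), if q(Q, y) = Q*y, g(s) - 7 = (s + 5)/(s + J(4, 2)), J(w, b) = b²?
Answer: -332/3 ≈ -110.67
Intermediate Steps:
g(s) = 7 + (5 + s)/(4 + s) (g(s) = 7 + (s + 5)/(s + 2²) = 7 + (5 + s)/(s + 4) = 7 + (5 + s)/(4 + s))
(93 + q(g(-1), -11))*(-83) = (93 + ((33 + 8*(-1))/(4 - 1))*(-11))*(-83) = (93 + ((33 - 8)/3)*(-11))*(-83) = (93 + ((⅓)*25)*(-11))*(-83) = (93 + (25/3)*(-11))*(-83) = (93 - 275/3)*(-83) = (4/3)*(-83) = -332/3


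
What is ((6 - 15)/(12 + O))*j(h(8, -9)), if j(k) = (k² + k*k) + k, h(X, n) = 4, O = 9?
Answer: -108/7 ≈ -15.429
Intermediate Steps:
j(k) = k + 2*k² (j(k) = (k² + k²) + k = 2*k² + k = k + 2*k²)
((6 - 15)/(12 + O))*j(h(8, -9)) = ((6 - 15)/(12 + 9))*(4*(1 + 2*4)) = (-9/21)*(4*(1 + 8)) = (-9*1/21)*(4*9) = -3/7*36 = -108/7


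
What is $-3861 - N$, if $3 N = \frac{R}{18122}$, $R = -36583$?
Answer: $- \frac{209870543}{54366} \approx -3860.3$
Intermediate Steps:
$N = - \frac{36583}{54366}$ ($N = \frac{\left(-36583\right) \frac{1}{18122}}{3} = \frac{1}{3} \left(- \frac{36583}{18122}\right) = - \frac{36583}{54366} \approx -0.6729$)
$-3861 - N = -3861 - - \frac{36583}{54366} = -3861 + \frac{36583}{54366} = - \frac{209870543}{54366}$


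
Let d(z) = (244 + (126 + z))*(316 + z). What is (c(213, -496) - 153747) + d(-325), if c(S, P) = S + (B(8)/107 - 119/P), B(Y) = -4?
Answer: -8169839859/53072 ≈ -1.5394e+5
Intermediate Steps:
c(S, P) = -4/107 + S - 119/P (c(S, P) = S + (-4/107 - 119/P) = -4/107 + S - 119/P)
d(z) = (316 + z)*(370 + z) (d(z) = (370 + z)*(316 + z) = (316 + z)*(370 + z))
(c(213, -496) - 153747) + d(-325) = ((-4/107 + 213 - 119/(-496)) - 153747) + (116920 + (-325)**2 + 686*(-325)) = ((-4/107 + 213 - 119*(-1/496)) - 153747) + (116920 + 105625 - 222950) = ((-4/107 + 213 + 119/496) - 153747) - 405 = (11315085/53072 - 153747) - 405 = -8148345699/53072 - 405 = -8169839859/53072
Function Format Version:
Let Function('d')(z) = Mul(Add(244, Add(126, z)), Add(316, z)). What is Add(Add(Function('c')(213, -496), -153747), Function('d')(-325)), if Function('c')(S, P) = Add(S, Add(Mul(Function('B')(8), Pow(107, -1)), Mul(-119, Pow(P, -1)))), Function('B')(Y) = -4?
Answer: Rational(-8169839859, 53072) ≈ -1.5394e+5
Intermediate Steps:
Function('c')(S, P) = Add(Rational(-4, 107), S, Mul(-119, Pow(P, -1))) (Function('c')(S, P) = Add(S, Add(Mul(-4, Pow(107, -1)), Mul(-119, Pow(P, -1)))) = Add(S, Add(Mul(-4, Rational(1, 107)), Mul(-119, Pow(P, -1)))) = Add(S, Add(Rational(-4, 107), Mul(-119, Pow(P, -1)))) = Add(Rational(-4, 107), S, Mul(-119, Pow(P, -1))))
Function('d')(z) = Mul(Add(316, z), Add(370, z)) (Function('d')(z) = Mul(Add(370, z), Add(316, z)) = Mul(Add(316, z), Add(370, z)))
Add(Add(Function('c')(213, -496), -153747), Function('d')(-325)) = Add(Add(Add(Rational(-4, 107), 213, Mul(-119, Pow(-496, -1))), -153747), Add(116920, Pow(-325, 2), Mul(686, -325))) = Add(Add(Add(Rational(-4, 107), 213, Mul(-119, Rational(-1, 496))), -153747), Add(116920, 105625, -222950)) = Add(Add(Add(Rational(-4, 107), 213, Rational(119, 496)), -153747), -405) = Add(Add(Rational(11315085, 53072), -153747), -405) = Add(Rational(-8148345699, 53072), -405) = Rational(-8169839859, 53072)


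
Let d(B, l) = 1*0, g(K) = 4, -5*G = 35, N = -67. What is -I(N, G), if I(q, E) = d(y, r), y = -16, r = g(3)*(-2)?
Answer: 0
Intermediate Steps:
G = -7 (G = -1/5*35 = -7)
r = -8 (r = 4*(-2) = -8)
d(B, l) = 0
I(q, E) = 0
-I(N, G) = -1*0 = 0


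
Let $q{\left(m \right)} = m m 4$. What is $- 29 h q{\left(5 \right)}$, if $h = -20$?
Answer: $58000$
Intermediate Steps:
$q{\left(m \right)} = 4 m^{2}$ ($q{\left(m \right)} = m^{2} \cdot 4 = 4 m^{2}$)
$- 29 h q{\left(5 \right)} = \left(-29\right) \left(-20\right) 4 \cdot 5^{2} = 580 \cdot 4 \cdot 25 = 580 \cdot 100 = 58000$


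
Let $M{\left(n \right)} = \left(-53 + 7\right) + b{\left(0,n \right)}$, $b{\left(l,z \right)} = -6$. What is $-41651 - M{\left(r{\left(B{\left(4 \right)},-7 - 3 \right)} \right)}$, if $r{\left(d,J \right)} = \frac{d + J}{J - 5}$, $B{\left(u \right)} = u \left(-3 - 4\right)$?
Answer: $-41599$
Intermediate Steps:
$B{\left(u \right)} = - 7 u$ ($B{\left(u \right)} = u \left(-7\right) = - 7 u$)
$r{\left(d,J \right)} = \frac{J + d}{-5 + J}$
$M{\left(n \right)} = -52$ ($M{\left(n \right)} = \left(-53 + 7\right) - 6 = -46 - 6 = -52$)
$-41651 - M{\left(r{\left(B{\left(4 \right)},-7 - 3 \right)} \right)} = -41651 - -52 = -41651 + 52 = -41599$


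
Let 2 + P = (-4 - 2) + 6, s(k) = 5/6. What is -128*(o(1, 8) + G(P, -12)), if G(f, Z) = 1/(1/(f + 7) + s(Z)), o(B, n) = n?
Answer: -35584/31 ≈ -1147.9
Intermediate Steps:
s(k) = ⅚ (s(k) = 5*(⅙) = ⅚)
P = -2 (P = -2 + ((-4 - 2) + 6) = -2 + (-6 + 6) = -2 + 0 = -2)
G(f, Z) = 1/(⅚ + 1/(7 + f)) (G(f, Z) = 1/(1/(f + 7) + ⅚) = 1/(1/(7 + f) + ⅚) = 1/(⅚ + 1/(7 + f)))
-128*(o(1, 8) + G(P, -12)) = -128*(8 + 6*(7 - 2)/(41 + 5*(-2))) = -128*(8 + 6*5/(41 - 10)) = -128*(8 + 6*5/31) = -128*(8 + 6*(1/31)*5) = -128*(8 + 30/31) = -128*278/31 = -35584/31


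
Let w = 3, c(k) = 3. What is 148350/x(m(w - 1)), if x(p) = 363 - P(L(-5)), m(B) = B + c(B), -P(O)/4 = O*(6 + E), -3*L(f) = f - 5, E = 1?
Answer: 445050/1369 ≈ 325.09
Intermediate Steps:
L(f) = 5/3 - f/3 (L(f) = -(f - 5)/3 = -(-5 + f)/3 = 5/3 - f/3)
P(O) = -28*O (P(O) = -4*O*(6 + 1) = -4*O*7 = -28*O)
m(B) = 3 + B (m(B) = B + 3 = 3 + B)
x(p) = 1369/3 (x(p) = 363 - (-28)*(5/3 - 1/3*(-5)) = 363 - (-28)*(5/3 + 5/3) = 363 - (-28)*10/3 = 363 - 1*(-280/3) = 363 + 280/3 = 1369/3)
148350/x(m(w - 1)) = 148350/(1369/3) = 148350*(3/1369) = 445050/1369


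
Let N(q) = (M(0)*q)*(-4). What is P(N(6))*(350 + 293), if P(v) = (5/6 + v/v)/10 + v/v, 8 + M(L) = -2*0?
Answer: 45653/60 ≈ 760.88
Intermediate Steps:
M(L) = -8 (M(L) = -8 - 2*0 = -8 + 0 = -8)
N(q) = 32*q (N(q) = -8*q*(-4) = 32*q)
P(v) = 71/60 (P(v) = (5*(1/6) + 1)*(1/10) + 1 = (5/6 + 1)*(1/10) + 1 = (11/6)*(1/10) + 1 = 11/60 + 1 = 71/60)
P(N(6))*(350 + 293) = 71*(350 + 293)/60 = (71/60)*643 = 45653/60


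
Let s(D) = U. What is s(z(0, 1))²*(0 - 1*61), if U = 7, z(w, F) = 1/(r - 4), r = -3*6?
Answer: -2989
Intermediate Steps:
r = -18
z(w, F) = -1/22 (z(w, F) = 1/(-18 - 4) = 1/(-22) = -1/22)
s(D) = 7
s(z(0, 1))²*(0 - 1*61) = 7²*(0 - 1*61) = 49*(0 - 61) = 49*(-61) = -2989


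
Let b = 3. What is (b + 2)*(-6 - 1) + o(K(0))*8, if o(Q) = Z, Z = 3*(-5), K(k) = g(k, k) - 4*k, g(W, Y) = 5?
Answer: -155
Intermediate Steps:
K(k) = 5 - 4*k
Z = -15
o(Q) = -15
(b + 2)*(-6 - 1) + o(K(0))*8 = (3 + 2)*(-6 - 1) - 15*8 = 5*(-7) - 120 = -35 - 120 = -155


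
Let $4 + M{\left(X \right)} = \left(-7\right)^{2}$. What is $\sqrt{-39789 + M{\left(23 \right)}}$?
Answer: $24 i \sqrt{69} \approx 199.36 i$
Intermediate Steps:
$M{\left(X \right)} = 45$ ($M{\left(X \right)} = -4 + \left(-7\right)^{2} = -4 + 49 = 45$)
$\sqrt{-39789 + M{\left(23 \right)}} = \sqrt{-39789 + 45} = \sqrt{-39744} = 24 i \sqrt{69}$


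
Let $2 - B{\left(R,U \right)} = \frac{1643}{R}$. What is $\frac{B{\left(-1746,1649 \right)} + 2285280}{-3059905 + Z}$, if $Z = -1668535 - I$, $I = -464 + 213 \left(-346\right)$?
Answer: $- \frac{3990104015}{8126369388} \approx -0.49101$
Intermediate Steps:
$B{\left(R,U \right)} = 2 - \frac{1643}{R}$
$I = -74162$ ($I = -464 - 73698 = -74162$)
$Z = -1594373$ ($Z = -1668535 - -74162 = -1668535 + 74162 = -1594373$)
$\frac{B{\left(-1746,1649 \right)} + 2285280}{-3059905 + Z} = \frac{\left(2 - \frac{1643}{-1746}\right) + 2285280}{-3059905 - 1594373} = \frac{\left(2 - - \frac{1643}{1746}\right) + 2285280}{-4654278} = \left(\left(2 + \frac{1643}{1746}\right) + 2285280\right) \left(- \frac{1}{4654278}\right) = \left(\frac{5135}{1746} + 2285280\right) \left(- \frac{1}{4654278}\right) = \frac{3990104015}{1746} \left(- \frac{1}{4654278}\right) = - \frac{3990104015}{8126369388}$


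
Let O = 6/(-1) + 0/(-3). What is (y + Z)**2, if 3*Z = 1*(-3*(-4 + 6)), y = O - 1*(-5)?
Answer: 9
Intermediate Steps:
O = -6 (O = 6*(-1) + 0*(-1/3) = -6 + 0 = -6)
y = -1 (y = -6 - 1*(-5) = -6 + 5 = -1)
Z = -2 (Z = (1*(-3*(-4 + 6)))/3 = (1*(-3*2))/3 = (1*(-6))/3 = (1/3)*(-6) = -2)
(y + Z)**2 = (-1 - 2)**2 = (-3)**2 = 9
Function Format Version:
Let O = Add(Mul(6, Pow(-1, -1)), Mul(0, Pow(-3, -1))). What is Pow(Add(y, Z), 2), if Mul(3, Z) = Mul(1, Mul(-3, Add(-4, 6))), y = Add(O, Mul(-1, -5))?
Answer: 9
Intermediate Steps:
O = -6 (O = Add(Mul(6, -1), Mul(0, Rational(-1, 3))) = Add(-6, 0) = -6)
y = -1 (y = Add(-6, Mul(-1, -5)) = Add(-6, 5) = -1)
Z = -2 (Z = Mul(Rational(1, 3), Mul(1, Mul(-3, Add(-4, 6)))) = Mul(Rational(1, 3), Mul(1, Mul(-3, 2))) = Mul(Rational(1, 3), Mul(1, -6)) = Mul(Rational(1, 3), -6) = -2)
Pow(Add(y, Z), 2) = Pow(Add(-1, -2), 2) = Pow(-3, 2) = 9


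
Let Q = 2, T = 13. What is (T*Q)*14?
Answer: 364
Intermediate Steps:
(T*Q)*14 = (13*2)*14 = 26*14 = 364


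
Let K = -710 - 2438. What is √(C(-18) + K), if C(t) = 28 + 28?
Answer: 2*I*√773 ≈ 55.606*I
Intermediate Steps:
K = -3148
C(t) = 56
√(C(-18) + K) = √(56 - 3148) = √(-3092) = 2*I*√773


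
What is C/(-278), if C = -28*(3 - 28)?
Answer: -350/139 ≈ -2.5180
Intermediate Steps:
C = 700 (C = -28*(-25) = 700)
C/(-278) = 700/(-278) = 700*(-1/278) = -350/139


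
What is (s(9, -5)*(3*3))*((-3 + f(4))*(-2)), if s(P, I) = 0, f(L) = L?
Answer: 0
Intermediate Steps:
(s(9, -5)*(3*3))*((-3 + f(4))*(-2)) = (0*(3*3))*((-3 + 4)*(-2)) = (0*9)*(1*(-2)) = 0*(-2) = 0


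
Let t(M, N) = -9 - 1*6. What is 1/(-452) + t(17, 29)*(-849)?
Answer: 5756219/452 ≈ 12735.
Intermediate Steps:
t(M, N) = -15 (t(M, N) = -9 - 6 = -15)
1/(-452) + t(17, 29)*(-849) = 1/(-452) - 15*(-849) = -1/452 + 12735 = 5756219/452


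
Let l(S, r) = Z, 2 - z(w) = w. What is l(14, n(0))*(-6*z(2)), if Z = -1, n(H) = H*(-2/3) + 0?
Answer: 0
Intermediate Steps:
z(w) = 2 - w
n(H) = -2*H/3 (n(H) = H*(-2*⅓) + 0 = H*(-⅔) + 0 = -2*H/3 + 0 = -2*H/3)
l(S, r) = -1
l(14, n(0))*(-6*z(2)) = -(-6)*(2 - 1*2) = -(-6)*(2 - 2) = -(-6)*0 = -1*0 = 0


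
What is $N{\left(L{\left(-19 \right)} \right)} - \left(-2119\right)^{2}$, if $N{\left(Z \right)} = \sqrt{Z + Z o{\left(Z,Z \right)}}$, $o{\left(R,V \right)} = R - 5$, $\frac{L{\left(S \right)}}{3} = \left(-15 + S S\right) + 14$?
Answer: $-4490161 + 12 \sqrt{8070} \approx -4.4891 \cdot 10^{6}$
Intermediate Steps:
$L{\left(S \right)} = -3 + 3 S^{2}$ ($L{\left(S \right)} = 3 \left(\left(-15 + S S\right) + 14\right) = 3 \left(\left(-15 + S^{2}\right) + 14\right) = 3 \left(-1 + S^{2}\right) = -3 + 3 S^{2}$)
$o{\left(R,V \right)} = -5 + R$ ($o{\left(R,V \right)} = R - 5 = -5 + R$)
$N{\left(Z \right)} = \sqrt{Z + Z \left(-5 + Z\right)}$
$N{\left(L{\left(-19 \right)} \right)} - \left(-2119\right)^{2} = \sqrt{\left(-3 + 3 \left(-19\right)^{2}\right) \left(-4 - \left(3 - 3 \left(-19\right)^{2}\right)\right)} - \left(-2119\right)^{2} = \sqrt{\left(-3 + 3 \cdot 361\right) \left(-4 + \left(-3 + 3 \cdot 361\right)\right)} - 4490161 = \sqrt{\left(-3 + 1083\right) \left(-4 + \left(-3 + 1083\right)\right)} - 4490161 = \sqrt{1080 \left(-4 + 1080\right)} - 4490161 = \sqrt{1080 \cdot 1076} - 4490161 = \sqrt{1162080} - 4490161 = 12 \sqrt{8070} - 4490161 = -4490161 + 12 \sqrt{8070}$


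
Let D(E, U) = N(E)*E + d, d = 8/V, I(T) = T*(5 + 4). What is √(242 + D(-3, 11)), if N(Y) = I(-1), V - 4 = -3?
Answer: √277 ≈ 16.643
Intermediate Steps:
V = 1 (V = 4 - 3 = 1)
I(T) = 9*T (I(T) = T*9 = 9*T)
d = 8 (d = 8/1 = 8*1 = 8)
N(Y) = -9 (N(Y) = 9*(-1) = -9)
D(E, U) = 8 - 9*E (D(E, U) = -9*E + 8 = 8 - 9*E)
√(242 + D(-3, 11)) = √(242 + (8 - 9*(-3))) = √(242 + (8 + 27)) = √(242 + 35) = √277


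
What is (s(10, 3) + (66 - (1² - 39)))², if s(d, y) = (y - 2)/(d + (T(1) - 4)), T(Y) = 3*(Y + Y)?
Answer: 1560001/144 ≈ 10833.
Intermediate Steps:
T(Y) = 6*Y (T(Y) = 3*(2*Y) = 6*Y)
s(d, y) = (-2 + y)/(2 + d) (s(d, y) = (y - 2)/(d + (6*1 - 4)) = (-2 + y)/(d + (6 - 4)) = (-2 + y)/(d + 2) = (-2 + y)/(2 + d))
(s(10, 3) + (66 - (1² - 39)))² = ((-2 + 3)/(2 + 10) + (66 - (1² - 39)))² = (1/12 + (66 - (1 - 39)))² = ((1/12)*1 + (66 - 1*(-38)))² = (1/12 + (66 + 38))² = (1/12 + 104)² = (1249/12)² = 1560001/144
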